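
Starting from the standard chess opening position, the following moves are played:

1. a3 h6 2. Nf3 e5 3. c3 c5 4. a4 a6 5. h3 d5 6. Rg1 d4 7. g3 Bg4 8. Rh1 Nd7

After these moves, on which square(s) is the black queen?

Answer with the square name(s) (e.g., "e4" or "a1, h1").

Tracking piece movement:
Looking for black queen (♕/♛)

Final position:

  a b c d e f g h
  ─────────────────
8│♜ · · ♛ ♚ ♝ ♞ ♜│8
7│· ♟ · ♞ · ♟ ♟ ·│7
6│♟ · · · · · · ♟│6
5│· · ♟ · ♟ · · ·│5
4│♙ · · ♟ · · ♝ ·│4
3│· · ♙ · · ♘ ♙ ♙│3
2│· ♙ · ♙ ♙ ♙ · ·│2
1│♖ ♘ ♗ ♕ ♔ ♗ · ♖│1
  ─────────────────
  a b c d e f g h


d8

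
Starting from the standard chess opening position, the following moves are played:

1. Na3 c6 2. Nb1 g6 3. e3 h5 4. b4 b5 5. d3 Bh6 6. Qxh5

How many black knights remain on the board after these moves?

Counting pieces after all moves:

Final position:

  a b c d e f g h
  ─────────────────
8│♜ ♞ ♝ ♛ ♚ · ♞ ♜│8
7│♟ · · ♟ ♟ ♟ · ·│7
6│· · ♟ · · · ♟ ♝│6
5│· ♟ · · · · · ♕│5
4│· ♙ · · · · · ·│4
3│· · · ♙ ♙ · · ·│3
2│♙ · ♙ · · ♙ ♙ ♙│2
1│♖ ♘ ♗ · ♔ ♗ ♘ ♖│1
  ─────────────────
  a b c d e f g h


2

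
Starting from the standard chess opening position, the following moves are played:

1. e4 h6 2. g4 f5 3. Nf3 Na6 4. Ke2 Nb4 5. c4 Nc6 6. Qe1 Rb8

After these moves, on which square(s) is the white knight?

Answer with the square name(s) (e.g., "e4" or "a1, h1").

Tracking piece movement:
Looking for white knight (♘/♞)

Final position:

  a b c d e f g h
  ─────────────────
8│· ♜ ♝ ♛ ♚ ♝ ♞ ♜│8
7│♟ ♟ ♟ ♟ ♟ · ♟ ·│7
6│· · ♞ · · · · ♟│6
5│· · · · · ♟ · ·│5
4│· · ♙ · ♙ · ♙ ·│4
3│· · · · · ♘ · ·│3
2│♙ ♙ · ♙ ♔ ♙ · ♙│2
1│♖ ♘ ♗ · ♕ ♗ · ♖│1
  ─────────────────
  a b c d e f g h


b1, f3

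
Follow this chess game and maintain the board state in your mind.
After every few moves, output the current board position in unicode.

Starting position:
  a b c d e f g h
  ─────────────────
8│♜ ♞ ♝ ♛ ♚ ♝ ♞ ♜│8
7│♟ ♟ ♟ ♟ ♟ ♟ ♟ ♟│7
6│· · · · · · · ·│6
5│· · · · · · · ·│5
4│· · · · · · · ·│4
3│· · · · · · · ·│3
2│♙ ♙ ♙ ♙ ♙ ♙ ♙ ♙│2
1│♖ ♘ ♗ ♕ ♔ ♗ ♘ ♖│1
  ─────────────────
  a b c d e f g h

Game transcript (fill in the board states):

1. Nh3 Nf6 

  a b c d e f g h
  ─────────────────
8│♜ ♞ ♝ ♛ ♚ ♝ · ♜│8
7│♟ ♟ ♟ ♟ ♟ ♟ ♟ ♟│7
6│· · · · · ♞ · ·│6
5│· · · · · · · ·│5
4│· · · · · · · ·│4
3│· · · · · · · ♘│3
2│♙ ♙ ♙ ♙ ♙ ♙ ♙ ♙│2
1│♖ ♘ ♗ ♕ ♔ ♗ · ♖│1
  ─────────────────
  a b c d e f g h

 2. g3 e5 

  a b c d e f g h
  ─────────────────
8│♜ ♞ ♝ ♛ ♚ ♝ · ♜│8
7│♟ ♟ ♟ ♟ · ♟ ♟ ♟│7
6│· · · · · ♞ · ·│6
5│· · · · ♟ · · ·│5
4│· · · · · · · ·│4
3│· · · · · · ♙ ♘│3
2│♙ ♙ ♙ ♙ ♙ ♙ · ♙│2
1│♖ ♘ ♗ ♕ ♔ ♗ · ♖│1
  ─────────────────
  a b c d e f g h

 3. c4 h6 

  a b c d e f g h
  ─────────────────
8│♜ ♞ ♝ ♛ ♚ ♝ · ♜│8
7│♟ ♟ ♟ ♟ · ♟ ♟ ·│7
6│· · · · · ♞ · ♟│6
5│· · · · ♟ · · ·│5
4│· · ♙ · · · · ·│4
3│· · · · · · ♙ ♘│3
2│♙ ♙ · ♙ ♙ ♙ · ♙│2
1│♖ ♘ ♗ ♕ ♔ ♗ · ♖│1
  ─────────────────
  a b c d e f g h

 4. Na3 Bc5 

  a b c d e f g h
  ─────────────────
8│♜ ♞ ♝ ♛ ♚ · · ♜│8
7│♟ ♟ ♟ ♟ · ♟ ♟ ·│7
6│· · · · · ♞ · ♟│6
5│· · ♝ · ♟ · · ·│5
4│· · ♙ · · · · ·│4
3│♘ · · · · · ♙ ♘│3
2│♙ ♙ · ♙ ♙ ♙ · ♙│2
1│♖ · ♗ ♕ ♔ ♗ · ♖│1
  ─────────────────
  a b c d e f g h

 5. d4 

  a b c d e f g h
  ─────────────────
8│♜ ♞ ♝ ♛ ♚ · · ♜│8
7│♟ ♟ ♟ ♟ · ♟ ♟ ·│7
6│· · · · · ♞ · ♟│6
5│· · ♝ · ♟ · · ·│5
4│· · ♙ ♙ · · · ·│4
3│♘ · · · · · ♙ ♘│3
2│♙ ♙ · · ♙ ♙ · ♙│2
1│♖ · ♗ ♕ ♔ ♗ · ♖│1
  ─────────────────
  a b c d e f g h


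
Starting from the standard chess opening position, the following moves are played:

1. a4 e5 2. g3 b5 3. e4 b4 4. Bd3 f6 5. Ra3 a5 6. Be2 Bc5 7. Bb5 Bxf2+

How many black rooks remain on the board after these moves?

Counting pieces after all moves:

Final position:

  a b c d e f g h
  ─────────────────
8│♜ ♞ ♝ ♛ ♚ · ♞ ♜│8
7│· · ♟ ♟ · · ♟ ♟│7
6│· · · · · ♟ · ·│6
5│♟ ♗ · · ♟ · · ·│5
4│♙ ♟ · · ♙ · · ·│4
3│♖ · · · · · ♙ ·│3
2│· ♙ ♙ ♙ · ♝ · ♙│2
1│· ♘ ♗ ♕ ♔ · ♘ ♖│1
  ─────────────────
  a b c d e f g h


2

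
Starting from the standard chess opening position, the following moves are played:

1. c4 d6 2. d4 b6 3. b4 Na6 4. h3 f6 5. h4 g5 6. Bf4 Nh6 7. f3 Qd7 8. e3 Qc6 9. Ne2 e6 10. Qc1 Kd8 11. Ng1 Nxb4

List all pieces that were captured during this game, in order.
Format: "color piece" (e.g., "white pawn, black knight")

Tracking captures:
  Nxb4: captured white pawn

white pawn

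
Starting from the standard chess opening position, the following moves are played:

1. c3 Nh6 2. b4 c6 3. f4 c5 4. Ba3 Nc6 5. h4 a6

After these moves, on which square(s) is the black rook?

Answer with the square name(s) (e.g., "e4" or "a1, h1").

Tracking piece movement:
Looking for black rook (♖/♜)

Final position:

  a b c d e f g h
  ─────────────────
8│♜ · ♝ ♛ ♚ ♝ · ♜│8
7│· ♟ · ♟ ♟ ♟ ♟ ♟│7
6│♟ · ♞ · · · · ♞│6
5│· · ♟ · · · · ·│5
4│· ♙ · · · ♙ · ♙│4
3│♗ · ♙ · · · · ·│3
2│♙ · · ♙ ♙ · ♙ ·│2
1│♖ ♘ · ♕ ♔ ♗ ♘ ♖│1
  ─────────────────
  a b c d e f g h


a8, h8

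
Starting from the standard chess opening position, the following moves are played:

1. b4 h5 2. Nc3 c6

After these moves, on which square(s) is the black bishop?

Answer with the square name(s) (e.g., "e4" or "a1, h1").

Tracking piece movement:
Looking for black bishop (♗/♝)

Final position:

  a b c d e f g h
  ─────────────────
8│♜ ♞ ♝ ♛ ♚ ♝ ♞ ♜│8
7│♟ ♟ · ♟ ♟ ♟ ♟ ·│7
6│· · ♟ · · · · ·│6
5│· · · · · · · ♟│5
4│· ♙ · · · · · ·│4
3│· · ♘ · · · · ·│3
2│♙ · ♙ ♙ ♙ ♙ ♙ ♙│2
1│♖ · ♗ ♕ ♔ ♗ ♘ ♖│1
  ─────────────────
  a b c d e f g h


c8, f8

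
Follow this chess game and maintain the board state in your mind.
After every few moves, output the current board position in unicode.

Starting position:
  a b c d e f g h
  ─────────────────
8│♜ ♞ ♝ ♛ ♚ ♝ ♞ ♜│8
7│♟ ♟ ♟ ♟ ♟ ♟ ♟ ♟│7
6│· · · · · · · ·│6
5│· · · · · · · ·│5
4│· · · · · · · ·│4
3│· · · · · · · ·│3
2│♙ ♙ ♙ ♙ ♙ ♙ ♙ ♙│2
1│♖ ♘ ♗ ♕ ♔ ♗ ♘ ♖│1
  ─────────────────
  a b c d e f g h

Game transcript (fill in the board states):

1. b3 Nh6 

  a b c d e f g h
  ─────────────────
8│♜ ♞ ♝ ♛ ♚ ♝ · ♜│8
7│♟ ♟ ♟ ♟ ♟ ♟ ♟ ♟│7
6│· · · · · · · ♞│6
5│· · · · · · · ·│5
4│· · · · · · · ·│4
3│· ♙ · · · · · ·│3
2│♙ · ♙ ♙ ♙ ♙ ♙ ♙│2
1│♖ ♘ ♗ ♕ ♔ ♗ ♘ ♖│1
  ─────────────────
  a b c d e f g h

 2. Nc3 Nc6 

  a b c d e f g h
  ─────────────────
8│♜ · ♝ ♛ ♚ ♝ · ♜│8
7│♟ ♟ ♟ ♟ ♟ ♟ ♟ ♟│7
6│· · ♞ · · · · ♞│6
5│· · · · · · · ·│5
4│· · · · · · · ·│4
3│· ♙ ♘ · · · · ·│3
2│♙ · ♙ ♙ ♙ ♙ ♙ ♙│2
1│♖ · ♗ ♕ ♔ ♗ ♘ ♖│1
  ─────────────────
  a b c d e f g h

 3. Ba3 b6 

  a b c d e f g h
  ─────────────────
8│♜ · ♝ ♛ ♚ ♝ · ♜│8
7│♟ · ♟ ♟ ♟ ♟ ♟ ♟│7
6│· ♟ ♞ · · · · ♞│6
5│· · · · · · · ·│5
4│· · · · · · · ·│4
3│♗ ♙ ♘ · · · · ·│3
2│♙ · ♙ ♙ ♙ ♙ ♙ ♙│2
1│♖ · · ♕ ♔ ♗ ♘ ♖│1
  ─────────────────
  a b c d e f g h

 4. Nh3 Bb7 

  a b c d e f g h
  ─────────────────
8│♜ · · ♛ ♚ ♝ · ♜│8
7│♟ ♝ ♟ ♟ ♟ ♟ ♟ ♟│7
6│· ♟ ♞ · · · · ♞│6
5│· · · · · · · ·│5
4│· · · · · · · ·│4
3│♗ ♙ ♘ · · · · ♘│3
2│♙ · ♙ ♙ ♙ ♙ ♙ ♙│2
1│♖ · · ♕ ♔ ♗ · ♖│1
  ─────────────────
  a b c d e f g h

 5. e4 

  a b c d e f g h
  ─────────────────
8│♜ · · ♛ ♚ ♝ · ♜│8
7│♟ ♝ ♟ ♟ ♟ ♟ ♟ ♟│7
6│· ♟ ♞ · · · · ♞│6
5│· · · · · · · ·│5
4│· · · · ♙ · · ·│4
3│♗ ♙ ♘ · · · · ♘│3
2│♙ · ♙ ♙ · ♙ ♙ ♙│2
1│♖ · · ♕ ♔ ♗ · ♖│1
  ─────────────────
  a b c d e f g h


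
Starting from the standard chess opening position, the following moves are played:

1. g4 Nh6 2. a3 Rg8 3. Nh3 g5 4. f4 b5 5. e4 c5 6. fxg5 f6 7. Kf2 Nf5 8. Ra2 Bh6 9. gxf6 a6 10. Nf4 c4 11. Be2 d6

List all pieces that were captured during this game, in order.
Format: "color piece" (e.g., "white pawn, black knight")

Tracking captures:
  fxg5: captured black pawn
  gxf6: captured black pawn

black pawn, black pawn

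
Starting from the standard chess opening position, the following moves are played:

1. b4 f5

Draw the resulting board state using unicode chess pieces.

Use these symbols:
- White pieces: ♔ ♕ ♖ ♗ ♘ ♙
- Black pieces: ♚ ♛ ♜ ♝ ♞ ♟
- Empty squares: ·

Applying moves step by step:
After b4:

♜ ♞ ♝ ♛ ♚ ♝ ♞ ♜
♟ ♟ ♟ ♟ ♟ ♟ ♟ ♟
· · · · · · · ·
· · · · · · · ·
· ♙ · · · · · ·
· · · · · · · ·
♙ · ♙ ♙ ♙ ♙ ♙ ♙
♖ ♘ ♗ ♕ ♔ ♗ ♘ ♖


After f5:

♜ ♞ ♝ ♛ ♚ ♝ ♞ ♜
♟ ♟ ♟ ♟ ♟ · ♟ ♟
· · · · · · · ·
· · · · · ♟ · ·
· ♙ · · · · · ·
· · · · · · · ·
♙ · ♙ ♙ ♙ ♙ ♙ ♙
♖ ♘ ♗ ♕ ♔ ♗ ♘ ♖



  a b c d e f g h
  ─────────────────
8│♜ ♞ ♝ ♛ ♚ ♝ ♞ ♜│8
7│♟ ♟ ♟ ♟ ♟ · ♟ ♟│7
6│· · · · · · · ·│6
5│· · · · · ♟ · ·│5
4│· ♙ · · · · · ·│4
3│· · · · · · · ·│3
2│♙ · ♙ ♙ ♙ ♙ ♙ ♙│2
1│♖ ♘ ♗ ♕ ♔ ♗ ♘ ♖│1
  ─────────────────
  a b c d e f g h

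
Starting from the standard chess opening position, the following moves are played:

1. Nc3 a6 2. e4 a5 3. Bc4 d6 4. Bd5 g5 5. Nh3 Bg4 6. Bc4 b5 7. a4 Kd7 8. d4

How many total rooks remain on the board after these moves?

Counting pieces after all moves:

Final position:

  a b c d e f g h
  ─────────────────
8│♜ ♞ · ♛ · ♝ ♞ ♜│8
7│· · ♟ ♚ ♟ ♟ · ♟│7
6│· · · ♟ · · · ·│6
5│♟ ♟ · · · · ♟ ·│5
4│♙ · ♗ ♙ ♙ · ♝ ·│4
3│· · ♘ · · · · ♘│3
2│· ♙ ♙ · · ♙ ♙ ♙│2
1│♖ · ♗ ♕ ♔ · · ♖│1
  ─────────────────
  a b c d e f g h


4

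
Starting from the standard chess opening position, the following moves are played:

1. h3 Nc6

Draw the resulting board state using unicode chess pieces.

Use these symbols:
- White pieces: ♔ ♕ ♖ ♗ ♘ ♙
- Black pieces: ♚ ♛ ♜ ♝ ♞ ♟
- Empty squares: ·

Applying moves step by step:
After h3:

♜ ♞ ♝ ♛ ♚ ♝ ♞ ♜
♟ ♟ ♟ ♟ ♟ ♟ ♟ ♟
· · · · · · · ·
· · · · · · · ·
· · · · · · · ·
· · · · · · · ♙
♙ ♙ ♙ ♙ ♙ ♙ ♙ ·
♖ ♘ ♗ ♕ ♔ ♗ ♘ ♖


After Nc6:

♜ · ♝ ♛ ♚ ♝ ♞ ♜
♟ ♟ ♟ ♟ ♟ ♟ ♟ ♟
· · ♞ · · · · ·
· · · · · · · ·
· · · · · · · ·
· · · · · · · ♙
♙ ♙ ♙ ♙ ♙ ♙ ♙ ·
♖ ♘ ♗ ♕ ♔ ♗ ♘ ♖



  a b c d e f g h
  ─────────────────
8│♜ · ♝ ♛ ♚ ♝ ♞ ♜│8
7│♟ ♟ ♟ ♟ ♟ ♟ ♟ ♟│7
6│· · ♞ · · · · ·│6
5│· · · · · · · ·│5
4│· · · · · · · ·│4
3│· · · · · · · ♙│3
2│♙ ♙ ♙ ♙ ♙ ♙ ♙ ·│2
1│♖ ♘ ♗ ♕ ♔ ♗ ♘ ♖│1
  ─────────────────
  a b c d e f g h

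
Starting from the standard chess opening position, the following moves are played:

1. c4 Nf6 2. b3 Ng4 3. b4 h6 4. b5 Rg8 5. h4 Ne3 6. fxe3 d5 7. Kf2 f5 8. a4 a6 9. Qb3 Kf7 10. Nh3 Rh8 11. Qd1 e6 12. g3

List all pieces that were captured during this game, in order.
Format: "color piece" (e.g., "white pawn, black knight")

Tracking captures:
  fxe3: captured black knight

black knight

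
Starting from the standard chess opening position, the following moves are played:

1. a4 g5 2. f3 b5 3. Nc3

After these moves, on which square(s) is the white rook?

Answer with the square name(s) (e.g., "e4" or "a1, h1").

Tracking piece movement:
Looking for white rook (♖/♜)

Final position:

  a b c d e f g h
  ─────────────────
8│♜ ♞ ♝ ♛ ♚ ♝ ♞ ♜│8
7│♟ · ♟ ♟ ♟ ♟ · ♟│7
6│· · · · · · · ·│6
5│· ♟ · · · · ♟ ·│5
4│♙ · · · · · · ·│4
3│· · ♘ · · ♙ · ·│3
2│· ♙ ♙ ♙ ♙ · ♙ ♙│2
1│♖ · ♗ ♕ ♔ ♗ ♘ ♖│1
  ─────────────────
  a b c d e f g h


a1, h1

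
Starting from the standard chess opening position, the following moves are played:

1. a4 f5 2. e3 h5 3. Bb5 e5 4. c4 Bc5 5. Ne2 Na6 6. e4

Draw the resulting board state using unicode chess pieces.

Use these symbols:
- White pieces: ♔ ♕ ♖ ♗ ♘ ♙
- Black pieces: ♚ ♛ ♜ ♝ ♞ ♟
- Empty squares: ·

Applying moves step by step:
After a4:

♜ ♞ ♝ ♛ ♚ ♝ ♞ ♜
♟ ♟ ♟ ♟ ♟ ♟ ♟ ♟
· · · · · · · ·
· · · · · · · ·
♙ · · · · · · ·
· · · · · · · ·
· ♙ ♙ ♙ ♙ ♙ ♙ ♙
♖ ♘ ♗ ♕ ♔ ♗ ♘ ♖


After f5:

♜ ♞ ♝ ♛ ♚ ♝ ♞ ♜
♟ ♟ ♟ ♟ ♟ · ♟ ♟
· · · · · · · ·
· · · · · ♟ · ·
♙ · · · · · · ·
· · · · · · · ·
· ♙ ♙ ♙ ♙ ♙ ♙ ♙
♖ ♘ ♗ ♕ ♔ ♗ ♘ ♖


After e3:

♜ ♞ ♝ ♛ ♚ ♝ ♞ ♜
♟ ♟ ♟ ♟ ♟ · ♟ ♟
· · · · · · · ·
· · · · · ♟ · ·
♙ · · · · · · ·
· · · · ♙ · · ·
· ♙ ♙ ♙ · ♙ ♙ ♙
♖ ♘ ♗ ♕ ♔ ♗ ♘ ♖


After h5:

♜ ♞ ♝ ♛ ♚ ♝ ♞ ♜
♟ ♟ ♟ ♟ ♟ · ♟ ·
· · · · · · · ·
· · · · · ♟ · ♟
♙ · · · · · · ·
· · · · ♙ · · ·
· ♙ ♙ ♙ · ♙ ♙ ♙
♖ ♘ ♗ ♕ ♔ ♗ ♘ ♖


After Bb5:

♜ ♞ ♝ ♛ ♚ ♝ ♞ ♜
♟ ♟ ♟ ♟ ♟ · ♟ ·
· · · · · · · ·
· ♗ · · · ♟ · ♟
♙ · · · · · · ·
· · · · ♙ · · ·
· ♙ ♙ ♙ · ♙ ♙ ♙
♖ ♘ ♗ ♕ ♔ · ♘ ♖


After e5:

♜ ♞ ♝ ♛ ♚ ♝ ♞ ♜
♟ ♟ ♟ ♟ · · ♟ ·
· · · · · · · ·
· ♗ · · ♟ ♟ · ♟
♙ · · · · · · ·
· · · · ♙ · · ·
· ♙ ♙ ♙ · ♙ ♙ ♙
♖ ♘ ♗ ♕ ♔ · ♘ ♖


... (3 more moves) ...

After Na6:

♜ · ♝ ♛ ♚ · ♞ ♜
♟ ♟ ♟ ♟ · · ♟ ·
♞ · · · · · · ·
· ♗ ♝ · ♟ ♟ · ♟
♙ · ♙ · · · · ·
· · · · ♙ · · ·
· ♙ · ♙ ♘ ♙ ♙ ♙
♖ ♘ ♗ ♕ ♔ · · ♖


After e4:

♜ · ♝ ♛ ♚ · ♞ ♜
♟ ♟ ♟ ♟ · · ♟ ·
♞ · · · · · · ·
· ♗ ♝ · ♟ ♟ · ♟
♙ · ♙ · ♙ · · ·
· · · · · · · ·
· ♙ · ♙ ♘ ♙ ♙ ♙
♖ ♘ ♗ ♕ ♔ · · ♖



  a b c d e f g h
  ─────────────────
8│♜ · ♝ ♛ ♚ · ♞ ♜│8
7│♟ ♟ ♟ ♟ · · ♟ ·│7
6│♞ · · · · · · ·│6
5│· ♗ ♝ · ♟ ♟ · ♟│5
4│♙ · ♙ · ♙ · · ·│4
3│· · · · · · · ·│3
2│· ♙ · ♙ ♘ ♙ ♙ ♙│2
1│♖ ♘ ♗ ♕ ♔ · · ♖│1
  ─────────────────
  a b c d e f g h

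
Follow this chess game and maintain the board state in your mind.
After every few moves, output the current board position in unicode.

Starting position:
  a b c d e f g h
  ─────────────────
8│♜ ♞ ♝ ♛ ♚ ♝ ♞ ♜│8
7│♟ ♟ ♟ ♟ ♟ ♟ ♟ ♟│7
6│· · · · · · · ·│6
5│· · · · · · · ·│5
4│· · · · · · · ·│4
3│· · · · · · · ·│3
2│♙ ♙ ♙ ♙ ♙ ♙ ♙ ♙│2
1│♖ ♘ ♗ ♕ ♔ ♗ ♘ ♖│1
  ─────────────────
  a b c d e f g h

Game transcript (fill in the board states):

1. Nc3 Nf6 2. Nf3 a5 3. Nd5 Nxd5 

  a b c d e f g h
  ─────────────────
8│♜ ♞ ♝ ♛ ♚ ♝ · ♜│8
7│· ♟ ♟ ♟ ♟ ♟ ♟ ♟│7
6│· · · · · · · ·│6
5│♟ · · ♞ · · · ·│5
4│· · · · · · · ·│4
3│· · · · · ♘ · ·│3
2│♙ ♙ ♙ ♙ ♙ ♙ ♙ ♙│2
1│♖ · ♗ ♕ ♔ ♗ · ♖│1
  ─────────────────
  a b c d e f g h

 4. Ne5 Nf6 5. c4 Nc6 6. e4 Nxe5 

  a b c d e f g h
  ─────────────────
8│♜ · ♝ ♛ ♚ ♝ · ♜│8
7│· ♟ ♟ ♟ ♟ ♟ ♟ ♟│7
6│· · · · · ♞ · ·│6
5│♟ · · · ♞ · · ·│5
4│· · ♙ · ♙ · · ·│4
3│· · · · · · · ·│3
2│♙ ♙ · ♙ · ♙ ♙ ♙│2
1│♖ · ♗ ♕ ♔ ♗ · ♖│1
  ─────────────────
  a b c d e f g h

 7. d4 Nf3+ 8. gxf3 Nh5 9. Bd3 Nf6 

  a b c d e f g h
  ─────────────────
8│♜ · ♝ ♛ ♚ ♝ · ♜│8
7│· ♟ ♟ ♟ ♟ ♟ ♟ ♟│7
6│· · · · · ♞ · ·│6
5│♟ · · · · · · ·│5
4│· · ♙ ♙ ♙ · · ·│4
3│· · · ♗ · ♙ · ·│3
2│♙ ♙ · · · ♙ · ♙│2
1│♖ · ♗ ♕ ♔ · · ♖│1
  ─────────────────
  a b c d e f g h

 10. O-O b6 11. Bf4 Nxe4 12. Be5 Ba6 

  a b c d e f g h
  ─────────────────
8│♜ · · ♛ ♚ ♝ · ♜│8
7│· · ♟ ♟ ♟ ♟ ♟ ♟│7
6│♝ ♟ · · · · · ·│6
5│♟ · · · ♗ · · ·│5
4│· · ♙ ♙ ♞ · · ·│4
3│· · · ♗ · ♙ · ·│3
2│♙ ♙ · · · ♙ · ♙│2
1│♖ · · ♕ · ♖ ♔ ·│1
  ─────────────────
  a b c d e f g h

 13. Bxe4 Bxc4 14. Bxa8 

  a b c d e f g h
  ─────────────────
8│♗ · · ♛ ♚ ♝ · ♜│8
7│· · ♟ ♟ ♟ ♟ ♟ ♟│7
6│· ♟ · · · · · ·│6
5│♟ · · · ♗ · · ·│5
4│· · ♝ ♙ · · · ·│4
3│· · · · · ♙ · ·│3
2│♙ ♙ · · · ♙ · ♙│2
1│♖ · · ♕ · ♖ ♔ ·│1
  ─────────────────
  a b c d e f g h


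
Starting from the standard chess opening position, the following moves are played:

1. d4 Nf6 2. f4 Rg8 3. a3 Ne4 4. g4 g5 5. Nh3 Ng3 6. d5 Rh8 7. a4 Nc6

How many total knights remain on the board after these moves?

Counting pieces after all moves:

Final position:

  a b c d e f g h
  ─────────────────
8│♜ · ♝ ♛ ♚ ♝ · ♜│8
7│♟ ♟ ♟ ♟ ♟ ♟ · ♟│7
6│· · ♞ · · · · ·│6
5│· · · ♙ · · ♟ ·│5
4│♙ · · · · ♙ ♙ ·│4
3│· · · · · · ♞ ♘│3
2│· ♙ ♙ · ♙ · · ♙│2
1│♖ ♘ ♗ ♕ ♔ ♗ · ♖│1
  ─────────────────
  a b c d e f g h


4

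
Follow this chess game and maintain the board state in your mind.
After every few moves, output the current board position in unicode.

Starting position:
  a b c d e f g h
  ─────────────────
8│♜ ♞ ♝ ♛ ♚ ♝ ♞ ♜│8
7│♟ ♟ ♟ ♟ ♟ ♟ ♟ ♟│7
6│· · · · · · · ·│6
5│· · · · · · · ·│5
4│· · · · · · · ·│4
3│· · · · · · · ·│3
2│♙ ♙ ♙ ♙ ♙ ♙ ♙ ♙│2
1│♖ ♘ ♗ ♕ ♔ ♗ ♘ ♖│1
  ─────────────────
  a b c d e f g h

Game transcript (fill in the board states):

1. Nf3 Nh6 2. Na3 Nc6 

  a b c d e f g h
  ─────────────────
8│♜ · ♝ ♛ ♚ ♝ · ♜│8
7│♟ ♟ ♟ ♟ ♟ ♟ ♟ ♟│7
6│· · ♞ · · · · ♞│6
5│· · · · · · · ·│5
4│· · · · · · · ·│4
3│♘ · · · · ♘ · ·│3
2│♙ ♙ ♙ ♙ ♙ ♙ ♙ ♙│2
1│♖ · ♗ ♕ ♔ ♗ · ♖│1
  ─────────────────
  a b c d e f g h

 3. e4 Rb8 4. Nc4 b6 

  a b c d e f g h
  ─────────────────
8│· ♜ ♝ ♛ ♚ ♝ · ♜│8
7│♟ · ♟ ♟ ♟ ♟ ♟ ♟│7
6│· ♟ ♞ · · · · ♞│6
5│· · · · · · · ·│5
4│· · ♘ · ♙ · · ·│4
3│· · · · · ♘ · ·│3
2│♙ ♙ ♙ ♙ · ♙ ♙ ♙│2
1│♖ · ♗ ♕ ♔ ♗ · ♖│1
  ─────────────────
  a b c d e f g h

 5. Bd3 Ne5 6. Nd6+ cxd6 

  a b c d e f g h
  ─────────────────
8│· ♜ ♝ ♛ ♚ ♝ · ♜│8
7│♟ · · ♟ ♟ ♟ ♟ ♟│7
6│· ♟ · ♟ · · · ♞│6
5│· · · · ♞ · · ·│5
4│· · · · ♙ · · ·│4
3│· · · ♗ · ♘ · ·│3
2│♙ ♙ ♙ ♙ · ♙ ♙ ♙│2
1│♖ · ♗ ♕ ♔ · · ♖│1
  ─────────────────
  a b c d e f g h

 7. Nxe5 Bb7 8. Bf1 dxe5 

  a b c d e f g h
  ─────────────────
8│· ♜ · ♛ ♚ ♝ · ♜│8
7│♟ ♝ · ♟ ♟ ♟ ♟ ♟│7
6│· ♟ · · · · · ♞│6
5│· · · · ♟ · · ·│5
4│· · · · ♙ · · ·│4
3│· · · · · · · ·│3
2│♙ ♙ ♙ ♙ · ♙ ♙ ♙│2
1│♖ · ♗ ♕ ♔ ♗ · ♖│1
  ─────────────────
  a b c d e f g h

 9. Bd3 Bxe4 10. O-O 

  a b c d e f g h
  ─────────────────
8│· ♜ · ♛ ♚ ♝ · ♜│8
7│♟ · · ♟ ♟ ♟ ♟ ♟│7
6│· ♟ · · · · · ♞│6
5│· · · · ♟ · · ·│5
4│· · · · ♝ · · ·│4
3│· · · ♗ · · · ·│3
2│♙ ♙ ♙ ♙ · ♙ ♙ ♙│2
1│♖ · ♗ ♕ · ♖ ♔ ·│1
  ─────────────────
  a b c d e f g h


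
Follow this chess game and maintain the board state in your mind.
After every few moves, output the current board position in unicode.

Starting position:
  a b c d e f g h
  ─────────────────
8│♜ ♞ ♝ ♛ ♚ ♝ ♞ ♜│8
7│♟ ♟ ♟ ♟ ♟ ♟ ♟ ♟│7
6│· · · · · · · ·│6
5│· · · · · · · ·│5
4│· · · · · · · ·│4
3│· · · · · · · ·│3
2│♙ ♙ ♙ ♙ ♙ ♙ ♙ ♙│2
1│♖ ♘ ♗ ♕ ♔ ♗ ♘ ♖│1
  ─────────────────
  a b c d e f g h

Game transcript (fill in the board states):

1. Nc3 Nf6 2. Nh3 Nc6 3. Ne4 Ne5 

  a b c d e f g h
  ─────────────────
8│♜ · ♝ ♛ ♚ ♝ · ♜│8
7│♟ ♟ ♟ ♟ ♟ ♟ ♟ ♟│7
6│· · · · · ♞ · ·│6
5│· · · · ♞ · · ·│5
4│· · · · ♘ · · ·│4
3│· · · · · · · ♘│3
2│♙ ♙ ♙ ♙ ♙ ♙ ♙ ♙│2
1│♖ · ♗ ♕ ♔ ♗ · ♖│1
  ─────────────────
  a b c d e f g h

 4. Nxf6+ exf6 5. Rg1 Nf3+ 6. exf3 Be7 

  a b c d e f g h
  ─────────────────
8│♜ · ♝ ♛ ♚ · · ♜│8
7│♟ ♟ ♟ ♟ ♝ ♟ ♟ ♟│7
6│· · · · · ♟ · ·│6
5│· · · · · · · ·│5
4│· · · · · · · ·│4
3│· · · · · ♙ · ♘│3
2│♙ ♙ ♙ ♙ · ♙ ♙ ♙│2
1│♖ · ♗ ♕ ♔ ♗ ♖ ·│1
  ─────────────────
  a b c d e f g h

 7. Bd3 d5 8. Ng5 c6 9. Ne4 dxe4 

  a b c d e f g h
  ─────────────────
8│♜ · ♝ ♛ ♚ · · ♜│8
7│♟ ♟ · · ♝ ♟ ♟ ♟│7
6│· · ♟ · · ♟ · ·│6
5│· · · · · · · ·│5
4│· · · · ♟ · · ·│4
3│· · · ♗ · ♙ · ·│3
2│♙ ♙ ♙ ♙ · ♙ ♙ ♙│2
1│♖ · ♗ ♕ ♔ · ♖ ·│1
  ─────────────────
  a b c d e f g h

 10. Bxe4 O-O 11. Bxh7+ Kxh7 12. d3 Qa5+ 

  a b c d e f g h
  ─────────────────
8│♜ · ♝ · · ♜ · ·│8
7│♟ ♟ · · ♝ ♟ ♟ ♚│7
6│· · ♟ · · ♟ · ·│6
5│♛ · · · · · · ·│5
4│· · · · · · · ·│4
3│· · · ♙ · ♙ · ·│3
2│♙ ♙ ♙ · · ♙ ♙ ♙│2
1│♖ · ♗ ♕ ♔ · ♖ ·│1
  ─────────────────
  a b c d e f g h

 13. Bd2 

  a b c d e f g h
  ─────────────────
8│♜ · ♝ · · ♜ · ·│8
7│♟ ♟ · · ♝ ♟ ♟ ♚│7
6│· · ♟ · · ♟ · ·│6
5│♛ · · · · · · ·│5
4│· · · · · · · ·│4
3│· · · ♙ · ♙ · ·│3
2│♙ ♙ ♙ ♗ · ♙ ♙ ♙│2
1│♖ · · ♕ ♔ · ♖ ·│1
  ─────────────────
  a b c d e f g h


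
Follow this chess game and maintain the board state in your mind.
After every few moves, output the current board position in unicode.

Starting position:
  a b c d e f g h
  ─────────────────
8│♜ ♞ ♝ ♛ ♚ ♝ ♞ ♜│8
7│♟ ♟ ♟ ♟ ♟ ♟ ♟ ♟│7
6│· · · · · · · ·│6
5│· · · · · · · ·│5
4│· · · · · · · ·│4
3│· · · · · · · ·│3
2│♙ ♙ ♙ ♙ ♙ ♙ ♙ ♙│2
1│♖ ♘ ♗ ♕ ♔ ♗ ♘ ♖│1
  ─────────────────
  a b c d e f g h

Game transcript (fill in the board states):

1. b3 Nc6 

  a b c d e f g h
  ─────────────────
8│♜ · ♝ ♛ ♚ ♝ ♞ ♜│8
7│♟ ♟ ♟ ♟ ♟ ♟ ♟ ♟│7
6│· · ♞ · · · · ·│6
5│· · · · · · · ·│5
4│· · · · · · · ·│4
3│· ♙ · · · · · ·│3
2│♙ · ♙ ♙ ♙ ♙ ♙ ♙│2
1│♖ ♘ ♗ ♕ ♔ ♗ ♘ ♖│1
  ─────────────────
  a b c d e f g h

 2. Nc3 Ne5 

  a b c d e f g h
  ─────────────────
8│♜ · ♝ ♛ ♚ ♝ ♞ ♜│8
7│♟ ♟ ♟ ♟ ♟ ♟ ♟ ♟│7
6│· · · · · · · ·│6
5│· · · · ♞ · · ·│5
4│· · · · · · · ·│4
3│· ♙ ♘ · · · · ·│3
2│♙ · ♙ ♙ ♙ ♙ ♙ ♙│2
1│♖ · ♗ ♕ ♔ ♗ ♘ ♖│1
  ─────────────────
  a b c d e f g h

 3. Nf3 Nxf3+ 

  a b c d e f g h
  ─────────────────
8│♜ · ♝ ♛ ♚ ♝ ♞ ♜│8
7│♟ ♟ ♟ ♟ ♟ ♟ ♟ ♟│7
6│· · · · · · · ·│6
5│· · · · · · · ·│5
4│· · · · · · · ·│4
3│· ♙ ♘ · · ♞ · ·│3
2│♙ · ♙ ♙ ♙ ♙ ♙ ♙│2
1│♖ · ♗ ♕ ♔ ♗ · ♖│1
  ─────────────────
  a b c d e f g h

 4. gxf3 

  a b c d e f g h
  ─────────────────
8│♜ · ♝ ♛ ♚ ♝ ♞ ♜│8
7│♟ ♟ ♟ ♟ ♟ ♟ ♟ ♟│7
6│· · · · · · · ·│6
5│· · · · · · · ·│5
4│· · · · · · · ·│4
3│· ♙ ♘ · · ♙ · ·│3
2│♙ · ♙ ♙ ♙ ♙ · ♙│2
1│♖ · ♗ ♕ ♔ ♗ · ♖│1
  ─────────────────
  a b c d e f g h


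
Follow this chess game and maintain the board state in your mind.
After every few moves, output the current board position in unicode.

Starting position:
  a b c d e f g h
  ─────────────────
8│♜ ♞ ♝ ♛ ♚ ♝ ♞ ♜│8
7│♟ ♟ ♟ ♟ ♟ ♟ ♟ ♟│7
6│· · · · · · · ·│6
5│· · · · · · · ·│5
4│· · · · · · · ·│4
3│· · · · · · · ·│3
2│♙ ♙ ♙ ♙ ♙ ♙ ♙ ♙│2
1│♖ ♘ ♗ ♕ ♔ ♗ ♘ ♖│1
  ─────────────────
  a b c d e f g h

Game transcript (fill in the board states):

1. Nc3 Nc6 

  a b c d e f g h
  ─────────────────
8│♜ · ♝ ♛ ♚ ♝ ♞ ♜│8
7│♟ ♟ ♟ ♟ ♟ ♟ ♟ ♟│7
6│· · ♞ · · · · ·│6
5│· · · · · · · ·│5
4│· · · · · · · ·│4
3│· · ♘ · · · · ·│3
2│♙ ♙ ♙ ♙ ♙ ♙ ♙ ♙│2
1│♖ · ♗ ♕ ♔ ♗ ♘ ♖│1
  ─────────────────
  a b c d e f g h

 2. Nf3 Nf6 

  a b c d e f g h
  ─────────────────
8│♜ · ♝ ♛ ♚ ♝ · ♜│8
7│♟ ♟ ♟ ♟ ♟ ♟ ♟ ♟│7
6│· · ♞ · · ♞ · ·│6
5│· · · · · · · ·│5
4│· · · · · · · ·│4
3│· · ♘ · · ♘ · ·│3
2│♙ ♙ ♙ ♙ ♙ ♙ ♙ ♙│2
1│♖ · ♗ ♕ ♔ ♗ · ♖│1
  ─────────────────
  a b c d e f g h

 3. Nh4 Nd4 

  a b c d e f g h
  ─────────────────
8│♜ · ♝ ♛ ♚ ♝ · ♜│8
7│♟ ♟ ♟ ♟ ♟ ♟ ♟ ♟│7
6│· · · · · ♞ · ·│6
5│· · · · · · · ·│5
4│· · · ♞ · · · ♘│4
3│· · ♘ · · · · ·│3
2│♙ ♙ ♙ ♙ ♙ ♙ ♙ ♙│2
1│♖ · ♗ ♕ ♔ ♗ · ♖│1
  ─────────────────
  a b c d e f g h

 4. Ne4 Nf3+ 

  a b c d e f g h
  ─────────────────
8│♜ · ♝ ♛ ♚ ♝ · ♜│8
7│♟ ♟ ♟ ♟ ♟ ♟ ♟ ♟│7
6│· · · · · ♞ · ·│6
5│· · · · · · · ·│5
4│· · · · ♘ · · ♘│4
3│· · · · · ♞ · ·│3
2│♙ ♙ ♙ ♙ ♙ ♙ ♙ ♙│2
1│♖ · ♗ ♕ ♔ ♗ · ♖│1
  ─────────────────
  a b c d e f g h

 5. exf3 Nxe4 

  a b c d e f g h
  ─────────────────
8│♜ · ♝ ♛ ♚ ♝ · ♜│8
7│♟ ♟ ♟ ♟ ♟ ♟ ♟ ♟│7
6│· · · · · · · ·│6
5│· · · · · · · ·│5
4│· · · · ♞ · · ♘│4
3│· · · · · ♙ · ·│3
2│♙ ♙ ♙ ♙ · ♙ ♙ ♙│2
1│♖ · ♗ ♕ ♔ ♗ · ♖│1
  ─────────────────
  a b c d e f g h



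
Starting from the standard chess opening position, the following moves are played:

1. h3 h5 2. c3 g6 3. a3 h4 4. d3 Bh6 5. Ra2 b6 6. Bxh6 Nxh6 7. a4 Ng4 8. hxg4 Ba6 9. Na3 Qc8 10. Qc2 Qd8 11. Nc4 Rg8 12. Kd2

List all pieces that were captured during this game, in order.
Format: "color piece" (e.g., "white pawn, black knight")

Tracking captures:
  Bxh6: captured black bishop
  Nxh6: captured white bishop
  hxg4: captured black knight

black bishop, white bishop, black knight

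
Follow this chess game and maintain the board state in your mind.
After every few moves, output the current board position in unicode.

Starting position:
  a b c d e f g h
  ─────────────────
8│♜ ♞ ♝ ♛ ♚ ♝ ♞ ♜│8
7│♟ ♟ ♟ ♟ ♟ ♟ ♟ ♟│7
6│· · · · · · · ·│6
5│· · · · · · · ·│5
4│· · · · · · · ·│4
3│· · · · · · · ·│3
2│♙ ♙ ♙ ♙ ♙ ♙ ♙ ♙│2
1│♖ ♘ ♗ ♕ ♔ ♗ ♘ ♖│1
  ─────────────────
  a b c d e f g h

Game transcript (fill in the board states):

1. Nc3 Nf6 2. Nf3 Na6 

  a b c d e f g h
  ─────────────────
8│♜ · ♝ ♛ ♚ ♝ · ♜│8
7│♟ ♟ ♟ ♟ ♟ ♟ ♟ ♟│7
6│♞ · · · · ♞ · ·│6
5│· · · · · · · ·│5
4│· · · · · · · ·│4
3│· · ♘ · · ♘ · ·│3
2│♙ ♙ ♙ ♙ ♙ ♙ ♙ ♙│2
1│♖ · ♗ ♕ ♔ ♗ · ♖│1
  ─────────────────
  a b c d e f g h

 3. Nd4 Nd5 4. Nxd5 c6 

  a b c d e f g h
  ─────────────────
8│♜ · ♝ ♛ ♚ ♝ · ♜│8
7│♟ ♟ · ♟ ♟ ♟ ♟ ♟│7
6│♞ · ♟ · · · · ·│6
5│· · · ♘ · · · ·│5
4│· · · ♘ · · · ·│4
3│· · · · · · · ·│3
2│♙ ♙ ♙ ♙ ♙ ♙ ♙ ♙│2
1│♖ · ♗ ♕ ♔ ♗ · ♖│1
  ─────────────────
  a b c d e f g h

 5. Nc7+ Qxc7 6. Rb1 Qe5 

  a b c d e f g h
  ─────────────────
8│♜ · ♝ · ♚ ♝ · ♜│8
7│♟ ♟ · ♟ ♟ ♟ ♟ ♟│7
6│♞ · ♟ · · · · ·│6
5│· · · · ♛ · · ·│5
4│· · · ♘ · · · ·│4
3│· · · · · · · ·│3
2│♙ ♙ ♙ ♙ ♙ ♙ ♙ ♙│2
1│· ♖ ♗ ♕ ♔ ♗ · ♖│1
  ─────────────────
  a b c d e f g h

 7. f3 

  a b c d e f g h
  ─────────────────
8│♜ · ♝ · ♚ ♝ · ♜│8
7│♟ ♟ · ♟ ♟ ♟ ♟ ♟│7
6│♞ · ♟ · · · · ·│6
5│· · · · ♛ · · ·│5
4│· · · ♘ · · · ·│4
3│· · · · · ♙ · ·│3
2│♙ ♙ ♙ ♙ ♙ · ♙ ♙│2
1│· ♖ ♗ ♕ ♔ ♗ · ♖│1
  ─────────────────
  a b c d e f g h


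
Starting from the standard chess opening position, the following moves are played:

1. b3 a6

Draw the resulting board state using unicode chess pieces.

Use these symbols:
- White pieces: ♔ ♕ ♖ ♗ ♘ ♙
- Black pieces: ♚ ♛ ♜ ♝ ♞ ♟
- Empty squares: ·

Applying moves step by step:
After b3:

♜ ♞ ♝ ♛ ♚ ♝ ♞ ♜
♟ ♟ ♟ ♟ ♟ ♟ ♟ ♟
· · · · · · · ·
· · · · · · · ·
· · · · · · · ·
· ♙ · · · · · ·
♙ · ♙ ♙ ♙ ♙ ♙ ♙
♖ ♘ ♗ ♕ ♔ ♗ ♘ ♖


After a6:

♜ ♞ ♝ ♛ ♚ ♝ ♞ ♜
· ♟ ♟ ♟ ♟ ♟ ♟ ♟
♟ · · · · · · ·
· · · · · · · ·
· · · · · · · ·
· ♙ · · · · · ·
♙ · ♙ ♙ ♙ ♙ ♙ ♙
♖ ♘ ♗ ♕ ♔ ♗ ♘ ♖



  a b c d e f g h
  ─────────────────
8│♜ ♞ ♝ ♛ ♚ ♝ ♞ ♜│8
7│· ♟ ♟ ♟ ♟ ♟ ♟ ♟│7
6│♟ · · · · · · ·│6
5│· · · · · · · ·│5
4│· · · · · · · ·│4
3│· ♙ · · · · · ·│3
2│♙ · ♙ ♙ ♙ ♙ ♙ ♙│2
1│♖ ♘ ♗ ♕ ♔ ♗ ♘ ♖│1
  ─────────────────
  a b c d e f g h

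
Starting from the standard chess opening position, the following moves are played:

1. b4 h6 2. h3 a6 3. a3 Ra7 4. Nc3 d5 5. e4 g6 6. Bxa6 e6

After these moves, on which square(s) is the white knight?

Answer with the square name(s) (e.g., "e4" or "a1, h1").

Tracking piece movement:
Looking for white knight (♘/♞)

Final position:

  a b c d e f g h
  ─────────────────
8│· ♞ ♝ ♛ ♚ ♝ ♞ ♜│8
7│♜ ♟ ♟ · · ♟ · ·│7
6│♗ · · · ♟ · ♟ ♟│6
5│· · · ♟ · · · ·│5
4│· ♙ · · ♙ · · ·│4
3│♙ · ♘ · · · · ♙│3
2│· · ♙ ♙ · ♙ ♙ ·│2
1│♖ · ♗ ♕ ♔ · ♘ ♖│1
  ─────────────────
  a b c d e f g h


c3, g1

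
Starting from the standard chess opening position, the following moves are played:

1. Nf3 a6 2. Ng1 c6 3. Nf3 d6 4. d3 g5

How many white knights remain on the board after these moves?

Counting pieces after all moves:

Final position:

  a b c d e f g h
  ─────────────────
8│♜ ♞ ♝ ♛ ♚ ♝ ♞ ♜│8
7│· ♟ · · ♟ ♟ · ♟│7
6│♟ · ♟ ♟ · · · ·│6
5│· · · · · · ♟ ·│5
4│· · · · · · · ·│4
3│· · · ♙ · ♘ · ·│3
2│♙ ♙ ♙ · ♙ ♙ ♙ ♙│2
1│♖ ♘ ♗ ♕ ♔ ♗ · ♖│1
  ─────────────────
  a b c d e f g h


2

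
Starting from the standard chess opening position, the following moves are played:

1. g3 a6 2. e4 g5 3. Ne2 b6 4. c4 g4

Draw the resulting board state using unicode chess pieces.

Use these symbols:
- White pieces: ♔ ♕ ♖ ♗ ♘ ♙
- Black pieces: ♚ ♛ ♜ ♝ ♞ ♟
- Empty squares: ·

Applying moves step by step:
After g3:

♜ ♞ ♝ ♛ ♚ ♝ ♞ ♜
♟ ♟ ♟ ♟ ♟ ♟ ♟ ♟
· · · · · · · ·
· · · · · · · ·
· · · · · · · ·
· · · · · · ♙ ·
♙ ♙ ♙ ♙ ♙ ♙ · ♙
♖ ♘ ♗ ♕ ♔ ♗ ♘ ♖


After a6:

♜ ♞ ♝ ♛ ♚ ♝ ♞ ♜
· ♟ ♟ ♟ ♟ ♟ ♟ ♟
♟ · · · · · · ·
· · · · · · · ·
· · · · · · · ·
· · · · · · ♙ ·
♙ ♙ ♙ ♙ ♙ ♙ · ♙
♖ ♘ ♗ ♕ ♔ ♗ ♘ ♖


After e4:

♜ ♞ ♝ ♛ ♚ ♝ ♞ ♜
· ♟ ♟ ♟ ♟ ♟ ♟ ♟
♟ · · · · · · ·
· · · · · · · ·
· · · · ♙ · · ·
· · · · · · ♙ ·
♙ ♙ ♙ ♙ · ♙ · ♙
♖ ♘ ♗ ♕ ♔ ♗ ♘ ♖


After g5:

♜ ♞ ♝ ♛ ♚ ♝ ♞ ♜
· ♟ ♟ ♟ ♟ ♟ · ♟
♟ · · · · · · ·
· · · · · · ♟ ·
· · · · ♙ · · ·
· · · · · · ♙ ·
♙ ♙ ♙ ♙ · ♙ · ♙
♖ ♘ ♗ ♕ ♔ ♗ ♘ ♖


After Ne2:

♜ ♞ ♝ ♛ ♚ ♝ ♞ ♜
· ♟ ♟ ♟ ♟ ♟ · ♟
♟ · · · · · · ·
· · · · · · ♟ ·
· · · · ♙ · · ·
· · · · · · ♙ ·
♙ ♙ ♙ ♙ ♘ ♙ · ♙
♖ ♘ ♗ ♕ ♔ ♗ · ♖


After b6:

♜ ♞ ♝ ♛ ♚ ♝ ♞ ♜
· · ♟ ♟ ♟ ♟ · ♟
♟ ♟ · · · · · ·
· · · · · · ♟ ·
· · · · ♙ · · ·
· · · · · · ♙ ·
♙ ♙ ♙ ♙ ♘ ♙ · ♙
♖ ♘ ♗ ♕ ♔ ♗ · ♖


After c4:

♜ ♞ ♝ ♛ ♚ ♝ ♞ ♜
· · ♟ ♟ ♟ ♟ · ♟
♟ ♟ · · · · · ·
· · · · · · ♟ ·
· · ♙ · ♙ · · ·
· · · · · · ♙ ·
♙ ♙ · ♙ ♘ ♙ · ♙
♖ ♘ ♗ ♕ ♔ ♗ · ♖


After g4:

♜ ♞ ♝ ♛ ♚ ♝ ♞ ♜
· · ♟ ♟ ♟ ♟ · ♟
♟ ♟ · · · · · ·
· · · · · · · ·
· · ♙ · ♙ · ♟ ·
· · · · · · ♙ ·
♙ ♙ · ♙ ♘ ♙ · ♙
♖ ♘ ♗ ♕ ♔ ♗ · ♖



  a b c d e f g h
  ─────────────────
8│♜ ♞ ♝ ♛ ♚ ♝ ♞ ♜│8
7│· · ♟ ♟ ♟ ♟ · ♟│7
6│♟ ♟ · · · · · ·│6
5│· · · · · · · ·│5
4│· · ♙ · ♙ · ♟ ·│4
3│· · · · · · ♙ ·│3
2│♙ ♙ · ♙ ♘ ♙ · ♙│2
1│♖ ♘ ♗ ♕ ♔ ♗ · ♖│1
  ─────────────────
  a b c d e f g h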